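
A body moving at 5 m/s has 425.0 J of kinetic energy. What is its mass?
m = 2·KE/v² = 2·425.0/(5)² = 34.0 kg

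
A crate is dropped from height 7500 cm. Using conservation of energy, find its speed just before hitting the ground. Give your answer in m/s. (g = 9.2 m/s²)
Convert to SI: h = 75.0 m
mgh = ½mv² ⇒ v = √(2gh) = √(2·9.2·75.0) = 37.15 m/s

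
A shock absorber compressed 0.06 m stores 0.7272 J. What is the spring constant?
k = 2·PE/x² = 2·0.7272/(0.06)² = 404.0 N/m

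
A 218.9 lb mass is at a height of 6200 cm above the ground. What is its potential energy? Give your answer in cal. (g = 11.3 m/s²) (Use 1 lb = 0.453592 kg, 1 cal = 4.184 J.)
Convert to SI: m = 99.2913 kg, h = 62.0 m
PE = mgh = (99.2913)(11.3)(62.0) = 69563.5 J = 16630 cal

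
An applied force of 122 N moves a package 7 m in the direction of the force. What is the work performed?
W = F·d = (122)(7) = 854.0 J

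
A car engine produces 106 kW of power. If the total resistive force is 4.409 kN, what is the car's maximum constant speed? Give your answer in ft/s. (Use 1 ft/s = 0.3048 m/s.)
Convert to SI: F = 4409.0 N
P = Fv ⇒ v = P/F = 106000 W/4409.0 N = 24.0417 m/s = 78.88 ft/s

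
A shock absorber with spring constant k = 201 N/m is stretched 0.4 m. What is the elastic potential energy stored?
PE = ½kx² = ½(201)(0.4)² = 16.08 J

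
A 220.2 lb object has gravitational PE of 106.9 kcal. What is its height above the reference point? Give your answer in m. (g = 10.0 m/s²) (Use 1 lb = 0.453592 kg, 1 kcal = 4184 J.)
Convert to SI: m = 99.881 kg, PE = 447270 J
h = PE/(mg) = 447270/(99.881·10.0) = 447.8 m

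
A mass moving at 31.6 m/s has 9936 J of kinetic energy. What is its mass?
m = 2·KE/v² = 2·9936/(31.6)² = 19.9 kg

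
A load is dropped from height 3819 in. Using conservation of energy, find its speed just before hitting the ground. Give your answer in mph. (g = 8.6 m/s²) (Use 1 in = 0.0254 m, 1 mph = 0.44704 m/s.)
Convert to SI: h = 97.0026 m
mgh = ½mv² ⇒ v = √(2gh) = √(2·8.6·97.0026) = 40.8466 m/s = 91.37 mph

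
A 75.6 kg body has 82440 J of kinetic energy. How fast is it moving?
v = √(2·KE/m) = √(2·82440/75.6) = 46.7 m/s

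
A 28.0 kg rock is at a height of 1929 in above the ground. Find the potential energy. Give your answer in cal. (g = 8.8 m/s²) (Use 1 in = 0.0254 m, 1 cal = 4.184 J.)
Convert to SI: m = 28.0 kg, h = 48.9966 m
PE = mgh = (28.0)(8.8)(48.9966) = 12072.8 J = 2885 cal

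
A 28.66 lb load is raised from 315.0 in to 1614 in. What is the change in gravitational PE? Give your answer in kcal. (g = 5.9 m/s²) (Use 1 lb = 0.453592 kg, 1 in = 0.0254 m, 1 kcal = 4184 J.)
Convert to SI: m = 12.9999 kg, Δh = 32.9946 m
ΔPE = mgΔh = (12.9999)(5.9)(32.9946) = 2530.68 J = 0.6048 kcal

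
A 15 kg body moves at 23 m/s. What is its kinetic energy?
KE = ½mv² = ½(15)(23)² = 3967.5 J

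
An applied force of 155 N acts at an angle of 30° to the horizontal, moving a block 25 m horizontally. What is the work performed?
W = F·d·cosθ = (155)(25)cos(30°) = 3356 J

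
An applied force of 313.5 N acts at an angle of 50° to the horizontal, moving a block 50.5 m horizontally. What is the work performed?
W = F·d·cosθ = (313.5)(50.5)cos(50°) = 10180 J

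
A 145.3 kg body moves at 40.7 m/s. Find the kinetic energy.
KE = ½mv² = ½(145.3)(40.7)² = 120300 J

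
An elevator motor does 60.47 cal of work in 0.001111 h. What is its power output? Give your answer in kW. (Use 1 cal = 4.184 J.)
Convert to SI: W = 253.006 J, t = 3.9996 s
P = W/t = 253.006/3.9996 = 63.2579 W = 0.06326 kW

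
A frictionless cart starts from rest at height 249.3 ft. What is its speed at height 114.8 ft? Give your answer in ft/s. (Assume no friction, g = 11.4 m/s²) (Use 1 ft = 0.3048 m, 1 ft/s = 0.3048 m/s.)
Convert to SI: h₁−h₂ = 40.9956 m
mgh₁ = mgh₂ + ½mv² ⇒ v = √(2g(h₁−h₂)) = √(2·11.4·40.9956) = 30.5729 m/s = 100.3 ft/s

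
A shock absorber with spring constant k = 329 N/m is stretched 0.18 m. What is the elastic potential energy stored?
PE = ½kx² = ½(329)(0.18)² = 5.33 J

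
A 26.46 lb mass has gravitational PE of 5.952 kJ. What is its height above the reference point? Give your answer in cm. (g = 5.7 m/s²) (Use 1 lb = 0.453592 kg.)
Convert to SI: m = 12.002 kg, PE = 5952.0 J
h = PE/(mg) = 5952.0/(12.002·5.7) = 87.0027 m = 8700 cm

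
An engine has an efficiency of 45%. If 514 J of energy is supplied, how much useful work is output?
W_out = η·W_in = 0.45·514 = 231.3 J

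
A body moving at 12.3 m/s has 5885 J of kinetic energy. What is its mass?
m = 2·KE/v² = 2·5885/(12.3)² = 77.8 kg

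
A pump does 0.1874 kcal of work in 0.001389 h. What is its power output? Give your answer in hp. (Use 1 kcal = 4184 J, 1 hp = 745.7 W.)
Convert to SI: W = 784.082 J, t = 5.0004 s
P = W/t = 784.082/5.0004 = 156.804 W = 0.2103 hp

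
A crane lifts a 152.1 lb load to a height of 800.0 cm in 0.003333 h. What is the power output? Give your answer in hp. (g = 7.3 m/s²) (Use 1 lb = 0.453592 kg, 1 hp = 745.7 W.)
Convert to SI: m = 68.9913 kg, h = 8.0 m, t = 11.9988 s
P = mgh/t = (68.9913)(7.3)(8.0)/11.9988 = 335.791 W = 0.4503 hp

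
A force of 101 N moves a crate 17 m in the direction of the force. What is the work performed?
W = F·d = (101)(17) = 1717 J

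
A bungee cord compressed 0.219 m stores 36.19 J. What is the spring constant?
k = 2·PE/x² = 2·36.19/(0.219)² = 1509 N/m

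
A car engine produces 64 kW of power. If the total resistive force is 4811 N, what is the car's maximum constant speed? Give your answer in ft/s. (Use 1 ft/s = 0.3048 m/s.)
P = Fv ⇒ v = P/F = 64000 W/4811.0 N = 13.3028 m/s = 43.64 ft/s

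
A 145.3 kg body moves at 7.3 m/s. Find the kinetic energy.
KE = ½mv² = ½(145.3)(7.3)² = 3872 J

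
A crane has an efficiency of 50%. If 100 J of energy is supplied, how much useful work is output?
W_out = η·W_in = 0.5·100 = 50.0 J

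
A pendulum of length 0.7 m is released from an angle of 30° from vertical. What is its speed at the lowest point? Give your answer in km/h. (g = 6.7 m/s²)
h = L(1 − cosθ) = 0.7(1 − cos30°) = 0.0937822 m
v = √(2gh) = √(2·6.7·0.0937822) = 1.12102 m/s = 4.036 km/h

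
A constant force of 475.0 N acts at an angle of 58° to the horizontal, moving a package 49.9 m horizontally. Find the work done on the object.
W = F·d·cosθ = (475.0)(49.9)cos(58°) = 12560 J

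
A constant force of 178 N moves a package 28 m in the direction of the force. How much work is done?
W = F·d = (178)(28) = 4984 J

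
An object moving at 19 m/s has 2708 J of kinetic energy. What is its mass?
m = 2·KE/v² = 2·2708/(19)² = 15.0 kg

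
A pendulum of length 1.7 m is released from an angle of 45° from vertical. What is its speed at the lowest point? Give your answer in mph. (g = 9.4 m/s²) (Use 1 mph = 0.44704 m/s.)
h = L(1 − cosθ) = 1.7(1 − cos45°) = 0.497918 m
v = √(2gh) = √(2·9.4·0.497918) = 3.05955 m/s = 6.844 mph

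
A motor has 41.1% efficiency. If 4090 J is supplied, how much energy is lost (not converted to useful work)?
W_lost = W_in(1 − η) = 4090·(1 − 0.411) = 2409 J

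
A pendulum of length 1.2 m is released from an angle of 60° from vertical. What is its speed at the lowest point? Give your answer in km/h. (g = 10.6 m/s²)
h = L(1 − cosθ) = 1.2(1 − cos60°) = 0.6 m
v = √(2gh) = √(2·10.6·0.6) = 3.56651 m/s = 12.84 km/h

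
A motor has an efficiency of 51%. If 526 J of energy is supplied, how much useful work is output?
W_out = η·W_in = 0.51·526 = 268.26 J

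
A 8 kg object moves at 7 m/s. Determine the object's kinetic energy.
KE = ½mv² = ½(8)(7)² = 196.0 J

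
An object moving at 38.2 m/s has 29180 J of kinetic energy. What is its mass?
m = 2·KE/v² = 2·29180/(38.2)² = 39.99 kg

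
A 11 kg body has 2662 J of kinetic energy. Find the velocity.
v = √(2·KE/m) = √(2·2662/11) = 22.0 m/s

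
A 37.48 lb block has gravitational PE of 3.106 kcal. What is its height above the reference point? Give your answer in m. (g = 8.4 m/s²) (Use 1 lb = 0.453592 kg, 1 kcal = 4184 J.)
Convert to SI: m = 17.0006 kg, PE = 12995.5 J
h = PE/(mg) = 12995.5/(17.0006·8.4) = 91.0 m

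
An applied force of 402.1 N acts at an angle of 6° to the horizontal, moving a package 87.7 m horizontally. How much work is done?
W = F·d·cosθ = (402.1)(87.7)cos(6°) = 35070 J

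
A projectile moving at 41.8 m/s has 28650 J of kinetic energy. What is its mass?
m = 2·KE/v² = 2·28650/(41.8)² = 32.79 kg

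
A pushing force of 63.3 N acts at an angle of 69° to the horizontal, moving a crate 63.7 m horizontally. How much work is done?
W = F·d·cosθ = (63.3)(63.7)cos(69°) = 1445 J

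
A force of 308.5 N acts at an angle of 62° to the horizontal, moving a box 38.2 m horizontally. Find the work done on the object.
W = F·d·cosθ = (308.5)(38.2)cos(62°) = 5533 J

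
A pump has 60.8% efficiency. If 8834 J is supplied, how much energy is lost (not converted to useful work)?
W_lost = W_in(1 − η) = 8834·(1 − 0.608) = 3463 J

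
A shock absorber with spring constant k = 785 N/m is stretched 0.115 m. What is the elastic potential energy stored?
PE = ½kx² = ½(785)(0.115)² = 5.191 J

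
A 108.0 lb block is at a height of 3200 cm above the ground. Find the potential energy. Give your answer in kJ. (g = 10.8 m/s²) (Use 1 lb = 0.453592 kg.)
Convert to SI: m = 48.9879 kg, h = 32.0 m
PE = mgh = (48.9879)(10.8)(32.0) = 16930.2 J = 16.93 kJ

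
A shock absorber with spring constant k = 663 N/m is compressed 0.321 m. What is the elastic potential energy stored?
PE = ½kx² = ½(663)(0.321)² = 34.16 J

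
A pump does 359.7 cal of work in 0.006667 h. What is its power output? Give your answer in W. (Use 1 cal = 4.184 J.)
Convert to SI: W = 1504.98 J, t = 24.0012 s
P = W/t = 1504.98/24.0012 = 62.7 W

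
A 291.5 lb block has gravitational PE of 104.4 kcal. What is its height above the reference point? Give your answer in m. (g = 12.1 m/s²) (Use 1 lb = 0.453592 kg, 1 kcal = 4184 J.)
Convert to SI: m = 132.222 kg, PE = 436810 J
h = PE/(mg) = 436810/(132.222·12.1) = 273.0 m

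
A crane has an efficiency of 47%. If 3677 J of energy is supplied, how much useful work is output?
W_out = η·W_in = 0.47·3677 = 1728.19 J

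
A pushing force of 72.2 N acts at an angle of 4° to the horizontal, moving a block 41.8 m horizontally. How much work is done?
W = F·d·cosθ = (72.2)(41.8)cos(4°) = 3011 J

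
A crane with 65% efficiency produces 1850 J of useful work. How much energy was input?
W_in = W_out/η = 1850/0.65 = 2846 J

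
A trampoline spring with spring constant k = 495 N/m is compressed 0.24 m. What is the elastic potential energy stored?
PE = ½kx² = ½(495)(0.24)² = 14.26 J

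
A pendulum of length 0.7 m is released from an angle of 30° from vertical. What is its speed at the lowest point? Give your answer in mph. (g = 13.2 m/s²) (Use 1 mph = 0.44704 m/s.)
h = L(1 − cosθ) = 0.7(1 − cos30°) = 0.0937822 m
v = √(2gh) = √(2·13.2·0.0937822) = 1.57348 m/s = 3.52 mph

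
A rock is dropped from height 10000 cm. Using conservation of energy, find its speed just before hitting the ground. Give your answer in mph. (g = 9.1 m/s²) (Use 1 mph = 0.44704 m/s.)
Convert to SI: h = 100.0 m
mgh = ½mv² ⇒ v = √(2gh) = √(2·9.1·100.0) = 42.6615 m/s = 95.43 mph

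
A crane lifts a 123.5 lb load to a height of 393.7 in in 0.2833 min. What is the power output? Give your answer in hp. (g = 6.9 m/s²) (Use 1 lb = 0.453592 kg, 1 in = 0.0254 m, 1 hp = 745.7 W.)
Convert to SI: m = 56.0186 kg, h = 9.99998 m, t = 16.998 s
P = mgh/t = (56.0186)(6.9)(9.99998)/16.998 = 227.396 W = 0.3049 hp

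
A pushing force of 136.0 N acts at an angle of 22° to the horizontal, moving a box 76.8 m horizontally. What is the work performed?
W = F·d·cosθ = (136.0)(76.8)cos(22°) = 9684 J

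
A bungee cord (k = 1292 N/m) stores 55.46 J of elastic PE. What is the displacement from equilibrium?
x = √(2·PE/k) = √(2·55.46/1292) = 0.293 m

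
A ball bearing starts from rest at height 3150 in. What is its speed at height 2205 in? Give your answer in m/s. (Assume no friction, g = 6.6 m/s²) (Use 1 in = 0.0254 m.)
Convert to SI: h₁−h₂ = 24.003 m
mgh₁ = mgh₂ + ½mv² ⇒ v = √(2g(h₁−h₂)) = √(2·6.6·24.003) = 17.8 m/s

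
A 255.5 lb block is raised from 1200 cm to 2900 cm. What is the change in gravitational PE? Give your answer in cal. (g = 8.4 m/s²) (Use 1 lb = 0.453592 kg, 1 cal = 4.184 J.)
Convert to SI: m = 115.893 kg, Δh = 17.0 m
ΔPE = mgΔh = (115.893)(8.4)(17.0) = 16549.5 J = 3955 cal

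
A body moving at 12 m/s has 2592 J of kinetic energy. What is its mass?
m = 2·KE/v² = 2·2592/(12)² = 36.0 kg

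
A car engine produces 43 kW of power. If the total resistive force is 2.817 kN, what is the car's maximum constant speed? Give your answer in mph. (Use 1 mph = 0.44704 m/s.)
Convert to SI: F = 2817.0 N
P = Fv ⇒ v = P/F = 43000 W/2817.0 N = 15.2645 m/s = 34.15 mph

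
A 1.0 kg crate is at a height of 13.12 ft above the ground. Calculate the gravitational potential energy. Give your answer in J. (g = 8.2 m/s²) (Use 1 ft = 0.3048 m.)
Convert to SI: m = 1.0 kg, h = 3.99898 m
PE = mgh = (1.0)(8.2)(3.99898) = 32.79 J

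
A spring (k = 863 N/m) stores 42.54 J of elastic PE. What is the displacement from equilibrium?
x = √(2·PE/k) = √(2·42.54/863) = 0.314 m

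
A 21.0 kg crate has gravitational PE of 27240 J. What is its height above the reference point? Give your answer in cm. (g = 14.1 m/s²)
h = PE/(mg) = 27240.0/(21.0·14.1) = 91.9959 m = 9200 cm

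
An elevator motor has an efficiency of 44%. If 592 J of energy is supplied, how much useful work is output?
W_out = η·W_in = 0.44·592 = 260.48 J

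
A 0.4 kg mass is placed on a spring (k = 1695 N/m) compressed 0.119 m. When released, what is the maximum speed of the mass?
½kx² = ½mv² ⇒ v = x√(k/m) = (0.119)√(1695/0.4) = 7.746 m/s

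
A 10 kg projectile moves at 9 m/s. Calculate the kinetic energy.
KE = ½mv² = ½(10)(9)² = 405.0 J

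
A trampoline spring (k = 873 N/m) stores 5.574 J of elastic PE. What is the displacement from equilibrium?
x = √(2·PE/k) = √(2·5.574/873) = 0.113 m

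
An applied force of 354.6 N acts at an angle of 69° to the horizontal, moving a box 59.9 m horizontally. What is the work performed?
W = F·d·cosθ = (354.6)(59.9)cos(69°) = 7612 J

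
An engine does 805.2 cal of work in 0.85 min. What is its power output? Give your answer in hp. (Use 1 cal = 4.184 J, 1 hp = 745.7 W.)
Convert to SI: W = 3368.96 J, t = 51.0 s
P = W/t = 3368.96/51.0 = 66.058 W = 0.08859 hp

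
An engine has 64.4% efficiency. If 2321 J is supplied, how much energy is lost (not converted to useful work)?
W_lost = W_in(1 − η) = 2321·(1 − 0.644) = 826.3 J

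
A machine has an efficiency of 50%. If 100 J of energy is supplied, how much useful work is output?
W_out = η·W_in = 0.5·100 = 50.0 J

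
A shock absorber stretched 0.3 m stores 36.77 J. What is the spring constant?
k = 2·PE/x² = 2·36.77/(0.3)² = 817.1 N/m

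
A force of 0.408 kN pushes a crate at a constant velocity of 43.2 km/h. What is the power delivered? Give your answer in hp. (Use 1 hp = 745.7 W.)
Convert to SI: F = 408.0 N, v = 12.0 m/s
P = Fv = (408.0)(12.0) = 4896.0 W = 6.566 hp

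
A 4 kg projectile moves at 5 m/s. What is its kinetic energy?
KE = ½mv² = ½(4)(5)² = 50.0 J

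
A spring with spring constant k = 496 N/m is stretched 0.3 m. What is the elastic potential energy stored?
PE = ½kx² = ½(496)(0.3)² = 22.32 J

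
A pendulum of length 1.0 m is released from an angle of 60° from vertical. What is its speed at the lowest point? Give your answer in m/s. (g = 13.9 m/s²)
h = L(1 − cosθ) = 1.0(1 − cos60°) = 0.5 m
v = √(2gh) = √(2·13.9·0.5) = 3.728 m/s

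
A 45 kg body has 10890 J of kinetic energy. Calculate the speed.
v = √(2·KE/m) = √(2·10890/45) = 22.0 m/s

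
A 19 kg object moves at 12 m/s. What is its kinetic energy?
KE = ½mv² = ½(19)(12)² = 1368.0 J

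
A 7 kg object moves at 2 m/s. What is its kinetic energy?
KE = ½mv² = ½(7)(2)² = 14.0 J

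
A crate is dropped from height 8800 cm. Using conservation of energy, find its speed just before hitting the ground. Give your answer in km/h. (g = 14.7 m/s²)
Convert to SI: h = 88.0 m
mgh = ½mv² ⇒ v = √(2gh) = √(2·14.7·88.0) = 50.8645 m/s = 183.1 km/h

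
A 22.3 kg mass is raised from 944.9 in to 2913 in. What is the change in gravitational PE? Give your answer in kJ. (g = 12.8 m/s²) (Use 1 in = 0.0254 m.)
Convert to SI: m = 22.3 kg, Δh = 49.9897 m
ΔPE = mgΔh = (22.3)(12.8)(49.9897) = 14269.1 J = 14.27 kJ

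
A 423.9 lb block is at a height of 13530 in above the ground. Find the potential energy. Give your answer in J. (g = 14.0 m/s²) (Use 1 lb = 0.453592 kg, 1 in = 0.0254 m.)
Convert to SI: m = 192.278 kg, h = 343.662 m
PE = mgh = (192.278)(14.0)(343.662) = 925100 J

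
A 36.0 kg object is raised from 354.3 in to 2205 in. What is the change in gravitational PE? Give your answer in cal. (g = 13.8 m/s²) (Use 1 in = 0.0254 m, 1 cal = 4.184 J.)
Convert to SI: m = 36.0 kg, Δh = 47.0078 m
ΔPE = mgΔh = (36.0)(13.8)(47.0078) = 23353.5 J = 5582 cal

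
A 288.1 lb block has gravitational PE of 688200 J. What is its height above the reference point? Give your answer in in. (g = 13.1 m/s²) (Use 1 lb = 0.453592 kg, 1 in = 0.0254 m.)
Convert to SI: m = 130.68 kg, PE = 688200 J
h = PE/(mg) = 688200/(130.68·13.1) = 402.008 m = 15830 in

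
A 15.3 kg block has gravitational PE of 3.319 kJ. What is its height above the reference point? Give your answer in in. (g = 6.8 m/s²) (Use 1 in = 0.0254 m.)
Convert to SI: m = 15.3 kg, PE = 3319.0 J
h = PE/(mg) = 3319.0/(15.3·6.8) = 31.9012 m = 1256 in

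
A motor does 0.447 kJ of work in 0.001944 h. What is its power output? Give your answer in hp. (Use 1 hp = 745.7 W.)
Convert to SI: W = 447.0 J, t = 6.9984 s
P = W/t = 447.0/6.9984 = 63.8717 W = 0.08565 hp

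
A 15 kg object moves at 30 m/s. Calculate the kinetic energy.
KE = ½mv² = ½(15)(30)² = 6750.0 J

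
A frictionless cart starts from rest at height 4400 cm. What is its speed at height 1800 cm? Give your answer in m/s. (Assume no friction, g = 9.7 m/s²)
Convert to SI: h₁−h₂ = 26.0 m
mgh₁ = mgh₂ + ½mv² ⇒ v = √(2g(h₁−h₂)) = √(2·9.7·26.0) = 22.46 m/s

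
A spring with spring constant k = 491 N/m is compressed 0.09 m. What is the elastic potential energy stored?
PE = ½kx² = ½(491)(0.09)² = 1.989 J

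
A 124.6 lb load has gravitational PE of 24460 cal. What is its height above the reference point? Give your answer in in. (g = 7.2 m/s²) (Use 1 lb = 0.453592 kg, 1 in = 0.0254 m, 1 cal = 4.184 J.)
Convert to SI: m = 56.5176 kg, PE = 102341 J
h = PE/(mg) = 102341/(56.5176·7.2) = 251.497 m = 9901 in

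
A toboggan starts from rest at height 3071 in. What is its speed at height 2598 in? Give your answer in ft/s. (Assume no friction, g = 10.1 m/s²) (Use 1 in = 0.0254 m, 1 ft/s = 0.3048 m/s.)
Convert to SI: h₁−h₂ = 12.0142 m
mgh₁ = mgh₂ + ½mv² ⇒ v = √(2g(h₁−h₂)) = √(2·10.1·12.0142) = 15.5784 m/s = 51.11 ft/s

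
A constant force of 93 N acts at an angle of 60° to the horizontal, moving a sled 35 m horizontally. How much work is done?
W = F·d·cosθ = (93)(35)cos(60°) = 1628 J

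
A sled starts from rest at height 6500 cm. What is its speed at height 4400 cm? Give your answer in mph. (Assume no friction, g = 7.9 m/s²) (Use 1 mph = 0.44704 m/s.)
Convert to SI: h₁−h₂ = 21.0 m
mgh₁ = mgh₂ + ½mv² ⇒ v = √(2g(h₁−h₂)) = √(2·7.9·21.0) = 18.2154 m/s = 40.75 mph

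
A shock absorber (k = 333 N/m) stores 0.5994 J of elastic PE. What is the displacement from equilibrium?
x = √(2·PE/k) = √(2·0.5994/333) = 0.06 m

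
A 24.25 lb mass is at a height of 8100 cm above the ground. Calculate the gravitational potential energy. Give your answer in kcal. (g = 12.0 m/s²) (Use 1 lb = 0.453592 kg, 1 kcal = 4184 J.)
Convert to SI: m = 10.9996 kg, h = 81.0 m
PE = mgh = (10.9996)(12.0)(81.0) = 10691.6 J = 2.555 kcal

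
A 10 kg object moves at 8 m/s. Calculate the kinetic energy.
KE = ½mv² = ½(10)(8)² = 320.0 J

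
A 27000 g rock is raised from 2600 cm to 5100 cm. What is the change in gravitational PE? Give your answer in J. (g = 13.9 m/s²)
Convert to SI: m = 27.0 kg, Δh = 25.0 m
ΔPE = mgΔh = (27.0)(13.9)(25.0) = 9383 J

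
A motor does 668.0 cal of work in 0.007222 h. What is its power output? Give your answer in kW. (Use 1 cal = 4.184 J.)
Convert to SI: W = 2794.91 J, t = 25.9992 s
P = W/t = 2794.91/25.9992 = 107.5 W = 0.1075 kW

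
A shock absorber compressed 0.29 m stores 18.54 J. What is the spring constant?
k = 2·PE/x² = 2·18.54/(0.29)² = 440.9 N/m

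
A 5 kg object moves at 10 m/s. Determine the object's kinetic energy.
KE = ½mv² = ½(5)(10)² = 250.0 J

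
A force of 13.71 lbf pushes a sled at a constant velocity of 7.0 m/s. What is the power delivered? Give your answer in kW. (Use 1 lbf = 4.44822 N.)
Convert to SI: F = 60.9851 N, v = 7.0 m/s
P = Fv = (60.9851)(7.0) = 426.896 W = 0.4269 kW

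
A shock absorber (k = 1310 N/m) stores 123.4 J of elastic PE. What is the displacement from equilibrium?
x = √(2·PE/k) = √(2·123.4/1310) = 0.434 m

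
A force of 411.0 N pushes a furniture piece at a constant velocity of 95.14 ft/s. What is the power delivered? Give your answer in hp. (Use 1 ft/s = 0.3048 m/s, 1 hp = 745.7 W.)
Convert to SI: F = 411.0 N, v = 28.9987 m/s
P = Fv = (411.0)(28.9987) = 11918.5 W = 15.98 hp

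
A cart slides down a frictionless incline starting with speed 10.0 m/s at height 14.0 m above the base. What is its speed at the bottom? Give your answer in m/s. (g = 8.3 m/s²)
½mv₀² + mgh = ½mv² ⇒ v = √(v₀² + 2gh) = √(10.0² + 2·8.3·14.0) = 18.23 m/s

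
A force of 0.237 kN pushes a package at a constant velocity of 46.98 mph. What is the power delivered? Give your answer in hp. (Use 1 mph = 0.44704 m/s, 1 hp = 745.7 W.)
Convert to SI: F = 237.0 N, v = 21.0019 m/s
P = Fv = (237.0)(21.0019) = 4977.46 W = 6.675 hp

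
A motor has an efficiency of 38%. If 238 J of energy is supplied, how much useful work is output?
W_out = η·W_in = 0.38·238 = 90.44 J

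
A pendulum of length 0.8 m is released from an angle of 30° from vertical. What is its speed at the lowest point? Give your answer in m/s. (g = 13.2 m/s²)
h = L(1 − cosθ) = 0.8(1 − cos30°) = 0.10718 m
v = √(2gh) = √(2·13.2·0.10718) = 1.682 m/s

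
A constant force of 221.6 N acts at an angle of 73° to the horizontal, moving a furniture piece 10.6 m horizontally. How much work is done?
W = F·d·cosθ = (221.6)(10.6)cos(73°) = 686.8 J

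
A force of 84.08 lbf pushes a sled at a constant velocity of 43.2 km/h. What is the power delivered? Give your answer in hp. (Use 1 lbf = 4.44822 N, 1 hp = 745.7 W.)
Convert to SI: F = 374.006 N, v = 12.0 m/s
P = Fv = (374.006)(12.0) = 4488.08 W = 6.019 hp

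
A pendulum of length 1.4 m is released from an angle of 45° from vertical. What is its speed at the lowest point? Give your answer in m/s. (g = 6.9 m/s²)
h = L(1 − cosθ) = 1.4(1 − cos45°) = 0.410051 m
v = √(2gh) = √(2·6.9·0.410051) = 2.379 m/s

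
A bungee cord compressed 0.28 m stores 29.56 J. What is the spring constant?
k = 2·PE/x² = 2·29.56/(0.28)² = 754.1 N/m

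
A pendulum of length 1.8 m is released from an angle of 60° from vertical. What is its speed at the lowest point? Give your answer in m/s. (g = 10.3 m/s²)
h = L(1 − cosθ) = 1.8(1 − cos60°) = 0.9 m
v = √(2gh) = √(2·10.3·0.9) = 4.306 m/s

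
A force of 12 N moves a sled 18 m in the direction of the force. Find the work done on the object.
W = F·d = (12)(18) = 216.0 J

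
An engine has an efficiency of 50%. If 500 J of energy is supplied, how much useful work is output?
W_out = η·W_in = 0.5·500 = 250.0 J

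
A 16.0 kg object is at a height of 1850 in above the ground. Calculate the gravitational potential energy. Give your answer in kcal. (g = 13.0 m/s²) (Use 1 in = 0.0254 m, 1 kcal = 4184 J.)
Convert to SI: m = 16.0 kg, h = 46.99 m
PE = mgh = (16.0)(13.0)(46.99) = 9773.92 J = 2.336 kcal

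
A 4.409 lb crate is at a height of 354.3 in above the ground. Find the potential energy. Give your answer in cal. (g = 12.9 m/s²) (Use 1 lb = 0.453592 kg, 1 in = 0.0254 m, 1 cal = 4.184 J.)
Convert to SI: m = 1.99989 kg, h = 8.99922 m
PE = mgh = (1.99989)(12.9)(8.99922) = 232.167 J = 55.49 cal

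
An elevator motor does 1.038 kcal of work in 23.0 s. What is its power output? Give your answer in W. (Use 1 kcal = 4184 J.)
Convert to SI: W = 4342.99 J, t = 23.0 s
P = W/t = 4342.99/23.0 = 188.8 W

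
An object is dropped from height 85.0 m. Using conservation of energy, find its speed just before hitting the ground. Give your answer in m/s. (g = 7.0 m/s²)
mgh = ½mv² ⇒ v = √(2gh) = √(2·7.0·85.0) = 34.5 m/s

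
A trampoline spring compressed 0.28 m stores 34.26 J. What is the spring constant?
k = 2·PE/x² = 2·34.26/(0.28)² = 874.0 N/m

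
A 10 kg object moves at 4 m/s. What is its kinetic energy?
KE = ½mv² = ½(10)(4)² = 80.0 J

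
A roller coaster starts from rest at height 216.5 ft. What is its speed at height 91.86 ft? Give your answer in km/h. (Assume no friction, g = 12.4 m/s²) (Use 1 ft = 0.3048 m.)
Convert to SI: h₁−h₂ = 37.9903 m
mgh₁ = mgh₂ + ½mv² ⇒ v = √(2g(h₁−h₂)) = √(2·12.4·37.9903) = 30.6946 m/s = 110.5 km/h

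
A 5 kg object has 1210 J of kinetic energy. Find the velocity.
v = √(2·KE/m) = √(2·1210/5) = 22.0 m/s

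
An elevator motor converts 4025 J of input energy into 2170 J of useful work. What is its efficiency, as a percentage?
η = W_out/W_in = 2170/4025 = 53.91%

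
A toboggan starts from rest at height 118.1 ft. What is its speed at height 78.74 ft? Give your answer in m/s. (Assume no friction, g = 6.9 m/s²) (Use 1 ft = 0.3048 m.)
Convert to SI: h₁−h₂ = 11.9969 m
mgh₁ = mgh₂ + ½mv² ⇒ v = √(2g(h₁−h₂)) = √(2·6.9·11.9969) = 12.87 m/s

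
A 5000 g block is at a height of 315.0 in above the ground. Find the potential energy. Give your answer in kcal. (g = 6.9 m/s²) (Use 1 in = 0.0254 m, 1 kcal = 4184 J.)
Convert to SI: m = 5.0 kg, h = 8.001 m
PE = mgh = (5.0)(6.9)(8.001) = 276.035 J = 0.06597 kcal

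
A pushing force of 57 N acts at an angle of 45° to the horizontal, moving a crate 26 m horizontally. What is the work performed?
W = F·d·cosθ = (57)(26)cos(45°) = 1048 J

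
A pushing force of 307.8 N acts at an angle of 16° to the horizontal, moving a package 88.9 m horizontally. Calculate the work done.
W = F·d·cosθ = (307.8)(88.9)cos(16°) = 26300 J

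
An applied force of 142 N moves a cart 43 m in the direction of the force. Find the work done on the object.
W = F·d = (142)(43) = 6106 J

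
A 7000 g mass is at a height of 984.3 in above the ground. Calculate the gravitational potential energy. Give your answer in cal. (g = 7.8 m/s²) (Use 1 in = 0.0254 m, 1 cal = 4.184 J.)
Convert to SI: m = 7.0 kg, h = 25.0012 m
PE = mgh = (7.0)(7.8)(25.0012) = 1365.07 J = 326.3 cal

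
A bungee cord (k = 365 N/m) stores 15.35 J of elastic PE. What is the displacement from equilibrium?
x = √(2·PE/k) = √(2·15.35/365) = 0.29 m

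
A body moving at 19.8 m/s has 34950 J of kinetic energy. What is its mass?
m = 2·KE/v² = 2·34950/(19.8)² = 178.3 kg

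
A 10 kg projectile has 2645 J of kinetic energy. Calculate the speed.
v = √(2·KE/m) = √(2·2645/10) = 23.0 m/s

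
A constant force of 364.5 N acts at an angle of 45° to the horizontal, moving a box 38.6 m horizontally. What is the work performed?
W = F·d·cosθ = (364.5)(38.6)cos(45°) = 9949 J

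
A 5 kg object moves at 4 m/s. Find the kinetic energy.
KE = ½mv² = ½(5)(4)² = 40.0 J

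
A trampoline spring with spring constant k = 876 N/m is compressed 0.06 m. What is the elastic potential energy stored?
PE = ½kx² = ½(876)(0.06)² = 1.577 J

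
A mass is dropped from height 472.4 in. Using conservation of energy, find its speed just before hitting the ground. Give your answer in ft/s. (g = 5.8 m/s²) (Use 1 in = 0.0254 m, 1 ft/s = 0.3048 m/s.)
Convert to SI: h = 11.999 m
mgh = ½mv² ⇒ v = √(2gh) = √(2·5.8·11.999) = 11.7978 m/s = 38.71 ft/s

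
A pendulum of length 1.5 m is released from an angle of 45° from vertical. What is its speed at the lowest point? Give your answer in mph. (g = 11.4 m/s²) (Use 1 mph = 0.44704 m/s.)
h = L(1 − cosθ) = 1.5(1 − cos45°) = 0.43934 m
v = √(2gh) = √(2·11.4·0.43934) = 3.16496 m/s = 7.08 mph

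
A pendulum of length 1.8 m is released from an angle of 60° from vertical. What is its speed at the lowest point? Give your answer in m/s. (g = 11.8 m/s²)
h = L(1 − cosθ) = 1.8(1 − cos60°) = 0.9 m
v = √(2gh) = √(2·11.8·0.9) = 4.609 m/s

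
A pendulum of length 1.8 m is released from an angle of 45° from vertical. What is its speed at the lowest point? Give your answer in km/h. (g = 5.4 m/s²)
h = L(1 − cosθ) = 1.8(1 − cos45°) = 0.527208 m
v = √(2gh) = √(2·5.4·0.527208) = 2.38618 m/s = 8.59 km/h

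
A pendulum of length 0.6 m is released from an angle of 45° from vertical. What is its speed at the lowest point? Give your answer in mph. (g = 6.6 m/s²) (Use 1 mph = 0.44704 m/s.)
h = L(1 − cosθ) = 0.6(1 − cos45°) = 0.175736 m
v = √(2gh) = √(2·6.6·0.175736) = 1.52306 m/s = 3.407 mph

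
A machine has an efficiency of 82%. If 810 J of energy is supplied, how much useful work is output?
W_out = η·W_in = 0.82·810 = 664.2 J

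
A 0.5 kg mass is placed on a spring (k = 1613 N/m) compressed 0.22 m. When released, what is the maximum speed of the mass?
½kx² = ½mv² ⇒ v = x√(k/m) = (0.22)√(1613/0.5) = 12.5 m/s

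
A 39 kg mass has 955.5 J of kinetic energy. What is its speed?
v = √(2·KE/m) = √(2·955.5/39) = 7.0 m/s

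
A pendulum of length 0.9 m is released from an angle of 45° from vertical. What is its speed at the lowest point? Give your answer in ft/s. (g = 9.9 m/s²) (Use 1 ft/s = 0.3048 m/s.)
h = L(1 − cosθ) = 0.9(1 − cos45°) = 0.263604 m
v = √(2gh) = √(2·9.9·0.263604) = 2.28459 m/s = 7.495 ft/s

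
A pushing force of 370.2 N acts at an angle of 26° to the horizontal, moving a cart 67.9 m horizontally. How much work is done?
W = F·d·cosθ = (370.2)(67.9)cos(26°) = 22590 J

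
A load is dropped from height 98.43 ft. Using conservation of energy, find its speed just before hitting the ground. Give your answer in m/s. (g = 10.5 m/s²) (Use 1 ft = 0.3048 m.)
Convert to SI: h = 30.0015 m
mgh = ½mv² ⇒ v = √(2gh) = √(2·10.5·30.0015) = 25.1 m/s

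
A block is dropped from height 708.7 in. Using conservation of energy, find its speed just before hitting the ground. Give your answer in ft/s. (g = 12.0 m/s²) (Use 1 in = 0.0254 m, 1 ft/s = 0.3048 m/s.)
Convert to SI: h = 18.001 m
mgh = ½mv² ⇒ v = √(2gh) = √(2·12.0·18.001) = 20.7852 m/s = 68.19 ft/s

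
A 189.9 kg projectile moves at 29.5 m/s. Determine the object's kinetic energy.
KE = ½mv² = ½(189.9)(29.5)² = 82630 J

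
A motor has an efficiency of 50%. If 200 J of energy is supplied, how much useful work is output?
W_out = η·W_in = 0.5·200 = 100.0 J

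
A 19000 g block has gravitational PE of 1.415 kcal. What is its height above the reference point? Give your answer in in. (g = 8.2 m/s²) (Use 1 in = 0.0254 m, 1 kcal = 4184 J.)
Convert to SI: m = 19.0 kg, PE = 5920.36 J
h = PE/(mg) = 5920.36/(19.0·8.2) = 37.9997 m = 1496 in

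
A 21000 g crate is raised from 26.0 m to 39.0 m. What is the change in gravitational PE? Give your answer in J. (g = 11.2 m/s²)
Convert to SI: m = 21.0 kg, Δh = 13.0 m
ΔPE = mgΔh = (21.0)(11.2)(13.0) = 3058 J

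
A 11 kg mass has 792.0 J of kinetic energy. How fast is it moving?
v = √(2·KE/m) = √(2·792.0/11) = 12.0 m/s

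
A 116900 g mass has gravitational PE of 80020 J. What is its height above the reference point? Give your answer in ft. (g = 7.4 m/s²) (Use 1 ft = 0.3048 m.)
Convert to SI: m = 116.9 kg, PE = 80020.0 J
h = PE/(mg) = 80020.0/(116.9·7.4) = 92.5023 m = 303.5 ft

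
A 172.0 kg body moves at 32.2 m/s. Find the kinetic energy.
KE = ½mv² = ½(172.0)(32.2)² = 89170 J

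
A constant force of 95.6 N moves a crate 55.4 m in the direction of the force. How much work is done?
W = F·d = (95.6)(55.4) = 5296 J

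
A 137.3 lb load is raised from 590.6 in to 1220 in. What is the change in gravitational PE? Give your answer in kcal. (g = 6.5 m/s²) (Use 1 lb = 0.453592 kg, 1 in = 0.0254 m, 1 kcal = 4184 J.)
Convert to SI: m = 62.2782 kg, Δh = 15.9868 m
ΔPE = mgΔh = (62.2782)(6.5)(15.9868) = 6471.57 J = 1.547 kcal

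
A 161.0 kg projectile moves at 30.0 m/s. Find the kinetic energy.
KE = ½mv² = ½(161.0)(30.0)² = 72450 J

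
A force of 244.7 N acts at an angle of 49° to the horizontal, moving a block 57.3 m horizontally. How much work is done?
W = F·d·cosθ = (244.7)(57.3)cos(49°) = 9199 J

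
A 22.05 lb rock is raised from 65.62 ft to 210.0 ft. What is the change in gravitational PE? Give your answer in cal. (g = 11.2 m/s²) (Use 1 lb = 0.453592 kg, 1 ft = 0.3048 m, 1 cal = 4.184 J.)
Convert to SI: m = 10.0017 kg, Δh = 44.007 m
ΔPE = mgΔh = (10.0017)(11.2)(44.007) = 4929.63 J = 1178 cal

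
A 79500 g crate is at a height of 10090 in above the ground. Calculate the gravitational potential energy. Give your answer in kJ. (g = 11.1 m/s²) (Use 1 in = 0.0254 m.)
Convert to SI: m = 79.5 kg, h = 256.286 m
PE = mgh = (79.5)(11.1)(256.286) = 226160 J = 226.2 kJ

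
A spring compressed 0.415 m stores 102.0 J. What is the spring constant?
k = 2·PE/x² = 2·102.0/(0.415)² = 1184 N/m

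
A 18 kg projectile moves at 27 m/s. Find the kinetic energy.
KE = ½mv² = ½(18)(27)² = 6561.0 J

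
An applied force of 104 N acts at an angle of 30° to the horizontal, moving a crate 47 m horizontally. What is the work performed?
W = F·d·cosθ = (104)(47)cos(30°) = 4233 J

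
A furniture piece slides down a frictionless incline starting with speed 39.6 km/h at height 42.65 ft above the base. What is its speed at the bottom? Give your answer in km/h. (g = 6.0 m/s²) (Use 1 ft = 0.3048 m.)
Convert to SI: v₀ = 11.0 m/s, h = 12.9997 m
½mv₀² + mgh = ½mv² ⇒ v = √(v₀² + 2gh) = √(11.0² + 2·6.0·12.9997) = 16.6432 m/s = 59.92 km/h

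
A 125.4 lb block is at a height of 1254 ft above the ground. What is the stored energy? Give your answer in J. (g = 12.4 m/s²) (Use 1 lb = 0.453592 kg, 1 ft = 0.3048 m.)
Convert to SI: m = 56.8804 kg, h = 382.219 m
PE = mgh = (56.8804)(12.4)(382.219) = 269600 J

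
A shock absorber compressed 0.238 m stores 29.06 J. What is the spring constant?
k = 2·PE/x² = 2·29.06/(0.238)² = 1026 N/m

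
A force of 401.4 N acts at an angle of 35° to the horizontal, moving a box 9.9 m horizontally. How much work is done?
W = F·d·cosθ = (401.4)(9.9)cos(35°) = 3255 J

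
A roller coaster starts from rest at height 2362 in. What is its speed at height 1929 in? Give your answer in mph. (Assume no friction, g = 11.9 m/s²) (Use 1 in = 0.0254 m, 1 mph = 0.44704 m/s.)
Convert to SI: h₁−h₂ = 10.9982 m
mgh₁ = mgh₂ + ½mv² ⇒ v = √(2g(h₁−h₂)) = √(2·11.9·10.9982) = 16.1789 m/s = 36.19 mph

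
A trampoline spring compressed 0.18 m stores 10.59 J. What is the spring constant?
k = 2·PE/x² = 2·10.59/(0.18)² = 653.7 N/m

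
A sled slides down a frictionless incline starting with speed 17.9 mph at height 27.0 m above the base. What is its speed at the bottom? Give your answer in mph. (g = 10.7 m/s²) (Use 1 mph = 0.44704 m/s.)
Convert to SI: v₀ = 8.00202 m/s, h = 27.0 m
½mv₀² + mgh = ½mv² ⇒ v = √(v₀² + 2gh) = √(8.00202² + 2·10.7·27.0) = 25.3344 m/s = 56.67 mph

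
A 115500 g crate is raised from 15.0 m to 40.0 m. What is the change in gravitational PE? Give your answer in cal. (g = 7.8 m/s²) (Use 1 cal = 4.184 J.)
Convert to SI: m = 115.5 kg, Δh = 25.0 m
ΔPE = mgΔh = (115.5)(7.8)(25.0) = 22522.5 J = 5383 cal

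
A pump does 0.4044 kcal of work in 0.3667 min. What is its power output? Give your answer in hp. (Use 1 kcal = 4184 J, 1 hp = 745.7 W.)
Convert to SI: W = 1692.01 J, t = 22.002 s
P = W/t = 1692.01/22.002 = 76.9025 W = 0.1031 hp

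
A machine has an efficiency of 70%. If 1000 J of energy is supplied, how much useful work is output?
W_out = η·W_in = 0.7·1000 = 700.0 J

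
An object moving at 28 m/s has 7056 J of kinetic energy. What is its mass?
m = 2·KE/v² = 2·7056/(28)² = 18.0 kg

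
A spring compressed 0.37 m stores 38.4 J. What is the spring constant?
k = 2·PE/x² = 2·38.4/(0.37)² = 561.0 N/m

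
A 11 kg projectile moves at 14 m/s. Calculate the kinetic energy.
KE = ½mv² = ½(11)(14)² = 1078.0 J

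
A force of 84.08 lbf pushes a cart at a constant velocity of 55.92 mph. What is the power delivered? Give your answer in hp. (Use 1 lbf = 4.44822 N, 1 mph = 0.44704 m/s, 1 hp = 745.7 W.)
Convert to SI: F = 374.006 N, v = 24.9985 m/s
P = Fv = (374.006)(24.9985) = 9349.59 W = 12.54 hp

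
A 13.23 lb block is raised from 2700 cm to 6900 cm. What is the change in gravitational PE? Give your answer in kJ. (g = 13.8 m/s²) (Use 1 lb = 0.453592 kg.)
Convert to SI: m = 6.00102 kg, Δh = 42.0 m
ΔPE = mgΔh = (6.00102)(13.8)(42.0) = 3478.19 J = 3.478 kJ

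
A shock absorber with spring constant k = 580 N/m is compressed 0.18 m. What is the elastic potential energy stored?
PE = ½kx² = ½(580)(0.18)² = 9.396 J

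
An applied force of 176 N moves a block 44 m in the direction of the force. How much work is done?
W = F·d = (176)(44) = 7744 J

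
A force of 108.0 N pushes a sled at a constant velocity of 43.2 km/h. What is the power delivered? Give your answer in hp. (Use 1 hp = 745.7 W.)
Convert to SI: F = 108.0 N, v = 12.0 m/s
P = Fv = (108.0)(12.0) = 1296.0 W = 1.738 hp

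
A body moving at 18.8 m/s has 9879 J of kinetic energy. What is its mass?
m = 2·KE/v² = 2·9879/(18.8)² = 55.9 kg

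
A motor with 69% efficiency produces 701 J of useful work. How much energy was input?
W_in = W_out/η = 701/0.69 = 1016 J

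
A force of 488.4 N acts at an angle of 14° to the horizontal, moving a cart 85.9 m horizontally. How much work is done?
W = F·d·cosθ = (488.4)(85.9)cos(14°) = 40710 J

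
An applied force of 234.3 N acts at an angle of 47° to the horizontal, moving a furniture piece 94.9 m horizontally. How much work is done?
W = F·d·cosθ = (234.3)(94.9)cos(47°) = 15160 J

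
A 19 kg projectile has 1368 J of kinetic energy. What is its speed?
v = √(2·KE/m) = √(2·1368/19) = 12.0 m/s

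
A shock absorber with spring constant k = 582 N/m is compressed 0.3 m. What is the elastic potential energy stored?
PE = ½kx² = ½(582)(0.3)² = 26.19 J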